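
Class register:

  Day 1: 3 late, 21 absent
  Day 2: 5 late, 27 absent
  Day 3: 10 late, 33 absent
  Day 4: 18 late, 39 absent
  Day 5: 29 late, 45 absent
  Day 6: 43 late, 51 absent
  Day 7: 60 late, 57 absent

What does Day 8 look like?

Late goes 3, 5, 10, 18, 29, 43, 60 → 80 (differences are 2, 5, 8, … (increasing by 3 each time)).
Absent — +6 each step: 21, 27, 33, 39, 45, 51, 57 → 63.
Putting it together: 80 late, 63 absent.

80 late, 63 absent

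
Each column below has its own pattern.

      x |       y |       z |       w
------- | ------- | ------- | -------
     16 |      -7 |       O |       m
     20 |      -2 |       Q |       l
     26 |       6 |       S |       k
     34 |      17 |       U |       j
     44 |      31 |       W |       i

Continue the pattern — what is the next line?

56  48  Y  h

Column x: differences are 4, 6, 8, … (increasing by 2 each time); 16, 20, 26, 34, 44 → 56.
Column y: differences are 5, 8, 11, … (increasing by 3 each time), so -7, -2, 6, 17, 31 → 48.
For the column z, letters move forward 2 places in the alphabet: O, Q, S, U, W → Y.
For the column w, letters move back 1 place in the alphabet: m, l, k, j, i → h.
Putting it together: 56  48  Y  h.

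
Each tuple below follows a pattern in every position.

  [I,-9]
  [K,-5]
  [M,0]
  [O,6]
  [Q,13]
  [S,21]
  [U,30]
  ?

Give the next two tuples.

[W,40], [Y,51]

Letter — letters move forward 2 places in the alphabet: I, K, M, O, Q, S, U → W → Y.
Second coordinate: -9, -5, 0, 6, 13, 21, 30 → 40 → 51 (differences are 4, 5, 6, … (increasing by 1 each time)).
Putting the parts together: [W,40] and then [Y,51].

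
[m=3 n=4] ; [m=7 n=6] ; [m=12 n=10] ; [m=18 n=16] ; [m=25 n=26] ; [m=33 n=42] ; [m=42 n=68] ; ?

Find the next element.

For the m, differences are 4, 5, 6, … (increasing by 1 each time): 3, 7, 12, 18, 25, 33, 42 → 52.
N: each term is the sum of the two before it, so 4, 6, 10, 16, 26, 42, 68 → 110.
Putting it together: [m=52 n=110].

[m=52 n=110]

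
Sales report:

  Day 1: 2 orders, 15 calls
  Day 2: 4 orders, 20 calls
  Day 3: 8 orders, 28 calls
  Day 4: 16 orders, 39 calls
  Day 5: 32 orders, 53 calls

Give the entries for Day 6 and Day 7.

64 orders, 70 calls; 128 orders, 90 calls

Orders: 2, 4, 8, 16, 32 → 64 → 128 (×2 each step).
For the calls, differences are 5, 8, 11, … (increasing by 3 each time): 15, 20, 28, 39, 53 → 70 → 90.
Putting the parts together: 64 orders, 70 calls and then 128 orders, 90 calls.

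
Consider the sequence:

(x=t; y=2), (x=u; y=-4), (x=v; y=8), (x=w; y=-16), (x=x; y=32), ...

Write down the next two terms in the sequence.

X: letters move forward 1 place in the alphabet; t, u, v, w, x → y → z.
For the y, ×(-2) each step: 2, -4, 8, -16, 32 → -64 → 128.
So the next two terms are (x=y; y=-64) and (x=z; y=128).

(x=y; y=-64), (x=z; y=128)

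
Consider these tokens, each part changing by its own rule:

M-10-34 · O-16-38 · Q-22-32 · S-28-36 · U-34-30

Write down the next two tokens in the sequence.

Letter: letters move forward 2 places in the alphabet; M, O, Q, S, U → W → Y.
Second component: +6 each step, so 10, 16, 22, 28, 34 → 40 → 46.
Third component: alternating steps +4, −6, +4, −6, …; 34, 38, 32, 36, 30 → 34 → 28.
Putting the parts together: W-40-34 and then Y-46-28.

W-40-34, Y-46-28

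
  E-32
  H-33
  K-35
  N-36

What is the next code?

Letter goes E, H, K, N → Q (letters move forward 3 places in the alphabet).
For the second component, alternating steps +1, +2, +1, +2, …: 32, 33, 35, 36 → 38.
So the next code is Q-38.

Q-38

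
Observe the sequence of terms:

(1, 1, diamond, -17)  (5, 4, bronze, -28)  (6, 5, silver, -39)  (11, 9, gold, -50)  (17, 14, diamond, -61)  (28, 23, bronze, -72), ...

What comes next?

First slot: 1, 5, 6, 11, 17, 28 → 45 (each term is the sum of the two before it).
Second slot: each term is the sum of the two before it; 1, 4, 5, 9, 14, 23 → 37.
Rank: diamond, bronze, silver, gold, diamond, bronze → silver (repeats diamond → bronze → silver → gold).
Fourth slot: -17, -28, -39, -50, -61, -72 → -83 (−11 each step).
So the next term is (45, 37, silver, -83).

(45, 37, silver, -83)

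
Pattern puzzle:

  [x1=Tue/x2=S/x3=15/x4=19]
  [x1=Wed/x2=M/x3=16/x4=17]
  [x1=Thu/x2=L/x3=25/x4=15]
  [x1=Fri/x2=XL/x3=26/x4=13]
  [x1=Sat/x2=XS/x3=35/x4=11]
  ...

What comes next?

X1: Tue, Wed, Thu, Fri, Sat → Sun (runs through the weekdays Mon→Sun).
X2: runs through clothing sizes XS→XL, so S, M, L, XL, XS → S.
X3 goes 15, 16, 25, 26, 35 → 36 (alternating steps +1, +9, +1, +9, …).
X4 — −2 each step: 19, 17, 15, 13, 11 → 9.
Combining the parts gives [x1=Sun/x2=S/x3=36/x4=9].

[x1=Sun/x2=S/x3=36/x4=9]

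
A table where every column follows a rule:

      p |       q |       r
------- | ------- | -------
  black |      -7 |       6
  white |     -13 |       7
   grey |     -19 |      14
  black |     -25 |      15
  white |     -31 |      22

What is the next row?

grey  -37  23

Column p: black, white, grey, black, white → grey (repeats black → white → grey).
For the column q, −6 each step: -7, -13, -19, -25, -31 → -37.
Column r goes 6, 7, 14, 15, 22 → 23 (alternating steps +1, +7, +1, +7, …).
So the next row is grey  -37  23.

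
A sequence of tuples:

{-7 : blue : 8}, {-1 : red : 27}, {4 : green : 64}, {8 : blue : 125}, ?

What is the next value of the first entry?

For the first entry, differences are 6, 5, 4, … (decreasing by 1 each time): -7, -1, 4, 8 → 11.

11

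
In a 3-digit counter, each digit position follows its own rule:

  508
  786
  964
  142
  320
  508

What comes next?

First digit: +2 each step, mod 10, so 5, 7, 9, 1, 3, 5 → 7.
For the second digit, −2 each step, mod 10: 0, 8, 6, 4, 2, 0 → 8.
Third digit — −2 each step, mod 10: 8, 6, 4, 2, 0, 8 → 6.
Combining the parts gives 786.

786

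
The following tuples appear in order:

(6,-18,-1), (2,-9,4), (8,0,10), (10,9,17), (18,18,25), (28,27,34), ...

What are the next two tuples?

(46,36,44), (74,45,55)

First slot: 6, 2, 8, 10, 18, 28 → 46 → 74 (each term is the sum of the two before it).
Second slot: -18, -9, 0, 9, 18, 27 → 36 → 45 (+9 each step).
Third slot: differences are 5, 6, 7, … (increasing by 1 each time); -1, 4, 10, 17, 25, 34 → 44 → 55.
So the next two tuples are (46,36,44) and (74,45,55).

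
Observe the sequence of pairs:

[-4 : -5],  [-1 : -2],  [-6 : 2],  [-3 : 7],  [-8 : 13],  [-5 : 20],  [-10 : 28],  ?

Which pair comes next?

First value — alternating steps +3, −5, +3, −5, …: -4, -1, -6, -3, -8, -5, -10 → -7.
Second value: differences are 3, 4, 5, … (increasing by 1 each time); -5, -2, 2, 7, 13, 20, 28 → 37.
So the next pair is [-7 : 37].

[-7 : 37]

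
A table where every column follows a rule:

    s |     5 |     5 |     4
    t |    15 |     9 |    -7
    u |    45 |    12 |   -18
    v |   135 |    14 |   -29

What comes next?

w  405  15  -40

For the letter, letters move forward 1 place in the alphabet: s, t, u, v → w.
Second component: ×3 each step; 5, 15, 45, 135 → 405.
Third component — differences are 4, 3, 2, … (decreasing by 1 each time): 5, 9, 12, 14 → 15.
Fourth component: 4, -7, -18, -29 → -40 (−11 each step).
Combining the parts gives w  405  15  -40.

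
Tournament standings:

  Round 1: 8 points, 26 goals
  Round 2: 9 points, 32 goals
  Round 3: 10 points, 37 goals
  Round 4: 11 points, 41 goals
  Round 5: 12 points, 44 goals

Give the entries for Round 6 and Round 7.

Points: +1 each step, so 8, 9, 10, 11, 12 → 13 → 14.
Goals: differences are 6, 5, 4, … (decreasing by 1 each time); 26, 32, 37, 41, 44 → 46 → 47.
So the next two records are 13 points, 46 goals and 14 points, 47 goals.

13 points, 46 goals; 14 points, 47 goals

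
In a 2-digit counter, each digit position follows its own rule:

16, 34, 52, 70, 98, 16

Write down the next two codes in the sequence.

First digit goes 1, 3, 5, 7, 9, 1 → 3 → 5 (+2 each step, mod 10).
Second digit: 6, 4, 2, 0, 8, 6 → 4 → 2 (−2 each step, mod 10).
So the next two codes are 34 and 52.

34 then 52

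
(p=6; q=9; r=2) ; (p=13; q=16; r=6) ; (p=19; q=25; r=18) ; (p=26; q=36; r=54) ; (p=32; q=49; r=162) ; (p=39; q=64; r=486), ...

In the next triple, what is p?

45

For the p, alternating steps +7, +6, +7, +6, …: 6, 13, 19, 26, 32, 39 → 45.
Q goes 9, 16, 25, 36, 49, 64 → 81 (perfect squares: 3², 4², 5², …).
R goes 2, 6, 18, 54, 162, 486 → 1458 (×3 each step).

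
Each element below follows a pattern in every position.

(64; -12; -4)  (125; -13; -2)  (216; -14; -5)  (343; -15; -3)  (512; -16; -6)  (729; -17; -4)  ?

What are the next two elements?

(1000; -18; -7), (1331; -19; -5)

For the first slot, perfect cubes: 4³, 5³, 6³, …: 64, 125, 216, 343, 512, 729 → 1000 → 1331.
Second slot goes -12, -13, -14, -15, -16, -17 → -18 → -19 (−1 each step).
Third slot: alternating steps +2, −3, +2, −3, …; -4, -2, -5, -3, -6, -4 → -7 → -5.
So the next two elements are (1000; -18; -7) and (1331; -19; -5).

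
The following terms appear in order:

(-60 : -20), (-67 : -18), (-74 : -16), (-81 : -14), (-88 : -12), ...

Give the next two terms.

(-95 : -10), (-102 : -8)

First slot: −7 each step, so -60, -67, -74, -81, -88 → -95 → -102.
Second slot — +2 each step: -20, -18, -16, -14, -12 → -10 → -8.
So the next two terms are (-95 : -10) and (-102 : -8).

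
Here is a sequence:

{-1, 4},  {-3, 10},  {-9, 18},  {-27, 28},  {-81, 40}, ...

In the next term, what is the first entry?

First entry: ×3 each step; -1, -3, -9, -27, -81 → -243.

-243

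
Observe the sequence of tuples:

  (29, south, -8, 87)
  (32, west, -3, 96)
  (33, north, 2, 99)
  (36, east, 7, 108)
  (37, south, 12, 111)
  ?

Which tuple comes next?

(40, west, 17, 120)

First component: alternating steps +3, +1, +3, +1, …, so 29, 32, 33, 36, 37 → 40.
Direction — repeats south → west → north → east: south, west, north, east, south → west.
Third component — +5 each step: -8, -3, 2, 7, 12 → 17.
For the fourth component, always 3 × the first component: 87, 96, 99, 108, 111 → 120.
Putting it together: (40, west, 17, 120).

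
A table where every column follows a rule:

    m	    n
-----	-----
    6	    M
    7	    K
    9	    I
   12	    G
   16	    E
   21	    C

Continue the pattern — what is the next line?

Column m goes 6, 7, 9, 12, 16, 21 → 27 (differences are 1, 2, 3, … (increasing by 1 each time)).
Column n: letters move back 2 places in the alphabet, so M, K, I, G, E, C → A.
Combining the parts gives 27  A.

27  A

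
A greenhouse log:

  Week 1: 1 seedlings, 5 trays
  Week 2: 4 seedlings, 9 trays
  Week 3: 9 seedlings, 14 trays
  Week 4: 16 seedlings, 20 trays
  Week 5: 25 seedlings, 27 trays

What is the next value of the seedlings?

36

Seedlings goes 1, 4, 9, 16, 25 → 36 (perfect squares: 1², 2², 3², …).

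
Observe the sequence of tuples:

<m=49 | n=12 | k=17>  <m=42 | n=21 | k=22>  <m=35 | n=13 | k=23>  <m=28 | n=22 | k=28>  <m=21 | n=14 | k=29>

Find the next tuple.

<m=14 | n=23 | k=34>

M goes 49, 42, 35, 28, 21 → 14 (−7 each step).
N goes 12, 21, 13, 22, 14 → 23 (alternating steps +9, −8, +9, −8, …).
K: alternating steps +5, +1, +5, +1, …, so 17, 22, 23, 28, 29 → 34.
Combining the parts gives <m=14 | n=23 | k=34>.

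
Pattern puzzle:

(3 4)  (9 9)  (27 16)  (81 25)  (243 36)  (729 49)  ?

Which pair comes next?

First slot: ×3 each step; 3, 9, 27, 81, 243, 729 → 2187.
Second slot goes 4, 9, 16, 25, 36, 49 → 64 (perfect squares: 2², 3², 4², …).
Putting it together: (2187 64).

(2187 64)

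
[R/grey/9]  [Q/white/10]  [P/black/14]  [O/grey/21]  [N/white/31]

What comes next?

[M/black/44]

Letter — letters move back 1 place in the alphabet: R, Q, P, O, N → M.
Shade goes grey, white, black, grey, white → black (repeats grey → white → black).
Third entry — differences are 1, 4, 7, … (increasing by 3 each time): 9, 10, 14, 21, 31 → 44.
Combining the parts gives [M/black/44].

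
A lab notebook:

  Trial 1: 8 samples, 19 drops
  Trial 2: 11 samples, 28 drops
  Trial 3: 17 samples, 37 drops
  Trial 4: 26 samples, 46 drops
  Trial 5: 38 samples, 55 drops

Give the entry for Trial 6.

53 samples, 64 drops

Samples goes 8, 11, 17, 26, 38 → 53 (differences are 3, 6, 9, … (increasing by 3 each time)).
Drops: +9 each step; 19, 28, 37, 46, 55 → 64.
Putting it together: 53 samples, 64 drops.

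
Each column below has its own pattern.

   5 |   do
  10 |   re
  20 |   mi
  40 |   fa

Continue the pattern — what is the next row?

First component: 5, 10, 20, 40 → 80 (×2 each step).
Note — runs through the solfège scale do→ti: do, re, mi, fa → sol.
Putting it together: 80  sol.

80  sol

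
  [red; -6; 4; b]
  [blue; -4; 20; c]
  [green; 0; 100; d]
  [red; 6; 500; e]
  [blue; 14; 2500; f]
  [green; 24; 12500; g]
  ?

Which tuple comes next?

[red; 36; 62500; h]

Colour: repeats red → blue → green, so red, blue, green, red, blue, green → red.
For the second slot, differences are 2, 4, 6, … (increasing by 2 each time): -6, -4, 0, 6, 14, 24 → 36.
Third slot: 4, 20, 100, 500, 2500, 12500 → 62500 (×5 each step).
Letter: b, c, d, e, f, g → h (letters move forward 1 place in the alphabet).
Combining the parts gives [red; 36; 62500; h].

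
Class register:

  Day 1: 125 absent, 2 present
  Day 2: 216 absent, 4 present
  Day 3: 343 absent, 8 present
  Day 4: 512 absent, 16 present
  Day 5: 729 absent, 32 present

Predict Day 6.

1000 absent, 64 present

Absent: perfect cubes: 5³, 6³, 7³, …; 125, 216, 343, 512, 729 → 1000.
Present: ×2 each step; 2, 4, 8, 16, 32 → 64.
So the next row is 1000 absent, 64 present.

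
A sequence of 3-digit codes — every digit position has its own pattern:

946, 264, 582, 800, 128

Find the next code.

First digit: +3 each step, mod 10; 9, 2, 5, 8, 1 → 4.
Second digit: 4, 6, 8, 0, 2 → 4 (+2 each step, mod 10).
Third digit goes 6, 4, 2, 0, 8 → 6 (−2 each step, mod 10).
So the next code is 446.

446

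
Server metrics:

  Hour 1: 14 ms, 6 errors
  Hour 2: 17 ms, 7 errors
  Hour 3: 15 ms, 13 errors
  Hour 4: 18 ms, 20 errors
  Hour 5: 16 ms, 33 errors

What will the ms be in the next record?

Ms: alternating steps +3, −2, +3, −2, …; 14, 17, 15, 18, 16 → 19.
For the errors, each term is the sum of the two before it: 6, 7, 13, 20, 33 → 53.

19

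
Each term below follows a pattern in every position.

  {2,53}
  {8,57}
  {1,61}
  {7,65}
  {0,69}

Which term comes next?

First slot goes 2, 8, 1, 7, 0 → 6 (alternating steps +6, −7, +6, −7, …).
Second slot: 53, 57, 61, 65, 69 → 73 (+4 each step).
Putting it together: {6,73}.

{6,73}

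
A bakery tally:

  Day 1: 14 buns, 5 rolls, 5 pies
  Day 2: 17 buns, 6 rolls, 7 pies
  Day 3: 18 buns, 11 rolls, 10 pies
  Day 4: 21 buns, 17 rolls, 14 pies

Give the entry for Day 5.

For the buns, alternating steps +3, +1, +3, +1, …: 14, 17, 18, 21 → 22.
Rolls goes 5, 6, 11, 17 → 28 (each term is the sum of the two before it).
Pies: 5, 7, 10, 14 → 19 (differences are 2, 3, 4, … (increasing by 1 each time)).
Putting it together: 22 buns, 28 rolls, 19 pies.

22 buns, 28 rolls, 19 pies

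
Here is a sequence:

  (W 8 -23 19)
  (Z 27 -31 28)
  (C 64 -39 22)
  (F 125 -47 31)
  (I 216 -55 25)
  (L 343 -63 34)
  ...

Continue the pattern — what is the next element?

For the letter, letters move forward 3 places in the alphabet, wrapping Z→A: W, Z, C, F, I, L → O.
Second entry goes 8, 27, 64, 125, 216, 343 → 512 (perfect cubes: 2³, 3³, 4³, …).
For the third entry, −8 each step: -23, -31, -39, -47, -55, -63 → -71.
Fourth entry — alternating steps +9, −6, +9, −6, …: 19, 28, 22, 31, 25, 34 → 28.
Putting it together: (O 512 -71 28).

(O 512 -71 28)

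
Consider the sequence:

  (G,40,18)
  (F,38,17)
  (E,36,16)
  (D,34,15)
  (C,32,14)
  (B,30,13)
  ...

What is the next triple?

(A,28,12)

Letter — letters move back 1 place in the alphabet: G, F, E, D, C, B → A.
For the second coordinate, −2 each step: 40, 38, 36, 34, 32, 30 → 28.
Third coordinate goes 18, 17, 16, 15, 14, 13 → 12 (−1 each step).
Combining the parts gives (A,28,12).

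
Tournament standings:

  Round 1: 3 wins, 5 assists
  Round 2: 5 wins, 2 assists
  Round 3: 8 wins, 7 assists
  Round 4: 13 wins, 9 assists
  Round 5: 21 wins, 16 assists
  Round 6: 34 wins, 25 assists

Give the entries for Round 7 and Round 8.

55 wins, 41 assists; 89 wins, 66 assists

Wins goes 3, 5, 8, 13, 21, 34 → 55 → 89 (each term is the sum of the two before it).
Assists: each term is the sum of the two before it, so 5, 2, 7, 9, 16, 25 → 41 → 66.
So the next two rows are 55 wins, 41 assists and 89 wins, 66 assists.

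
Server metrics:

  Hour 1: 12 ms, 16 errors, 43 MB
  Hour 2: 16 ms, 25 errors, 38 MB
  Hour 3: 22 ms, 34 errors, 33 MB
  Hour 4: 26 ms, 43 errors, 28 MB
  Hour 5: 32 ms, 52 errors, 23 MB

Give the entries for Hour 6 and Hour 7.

Ms — alternating steps +4, +6, +4, +6, …: 12, 16, 22, 26, 32 → 36 → 42.
Errors: +9 each step; 16, 25, 34, 43, 52 → 61 → 70.
MB — −5 each step: 43, 38, 33, 28, 23 → 18 → 13.
Putting the parts together: 36 ms, 61 errors, 18 MB and then 42 ms, 70 errors, 13 MB.

36 ms, 61 errors, 18 MB; 42 ms, 70 errors, 13 MB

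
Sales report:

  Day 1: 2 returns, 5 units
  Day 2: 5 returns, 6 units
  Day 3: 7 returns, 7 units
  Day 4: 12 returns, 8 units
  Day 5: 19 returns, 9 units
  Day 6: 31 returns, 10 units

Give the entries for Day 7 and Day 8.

Returns: each term is the sum of the two before it; 2, 5, 7, 12, 19, 31 → 50 → 81.
Units goes 5, 6, 7, 8, 9, 10 → 11 → 12 (+1 each step).
Putting the parts together: 50 returns, 11 units and then 81 returns, 12 units.

50 returns, 11 units; 81 returns, 12 units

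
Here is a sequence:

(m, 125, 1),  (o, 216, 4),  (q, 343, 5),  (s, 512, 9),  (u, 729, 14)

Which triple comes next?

(w, 1000, 23)

Letter: letters move forward 2 places in the alphabet; m, o, q, s, u → w.
Second part: perfect cubes: 5³, 6³, 7³, …; 125, 216, 343, 512, 729 → 1000.
Third part goes 1, 4, 5, 9, 14 → 23 (each term is the sum of the two before it).
Combining the parts gives (w, 1000, 23).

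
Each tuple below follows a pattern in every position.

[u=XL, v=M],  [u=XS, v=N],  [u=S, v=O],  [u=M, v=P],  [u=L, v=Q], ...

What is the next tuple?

U: runs through clothing sizes XS→XL, so XL, XS, S, M, L → XL.
V: M, N, O, P, Q → R (letters move forward 1 place in the alphabet).
Combining the parts gives [u=XL, v=R].

[u=XL, v=R]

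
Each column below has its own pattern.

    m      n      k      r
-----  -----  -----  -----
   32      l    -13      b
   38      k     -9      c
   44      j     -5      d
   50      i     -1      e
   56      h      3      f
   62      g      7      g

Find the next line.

68  f  11  h

Column m — +6 each step: 32, 38, 44, 50, 56, 62 → 68.
Column n: l, k, j, i, h, g → f (letters move back 1 place in the alphabet).
For the column k, +4 each step: -13, -9, -5, -1, 3, 7 → 11.
Column r: letters move forward 1 place in the alphabet, so b, c, d, e, f, g → h.
Putting it together: 68  f  11  h.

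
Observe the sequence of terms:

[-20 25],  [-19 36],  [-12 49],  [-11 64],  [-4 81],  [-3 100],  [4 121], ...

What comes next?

[5 144]

First component: alternating steps +1, +7, +1, +7, …; -20, -19, -12, -11, -4, -3, 4 → 5.
For the second component, perfect squares: 5², 6², 7², …: 25, 36, 49, 64, 81, 100, 121 → 144.
Combining the parts gives [5 144].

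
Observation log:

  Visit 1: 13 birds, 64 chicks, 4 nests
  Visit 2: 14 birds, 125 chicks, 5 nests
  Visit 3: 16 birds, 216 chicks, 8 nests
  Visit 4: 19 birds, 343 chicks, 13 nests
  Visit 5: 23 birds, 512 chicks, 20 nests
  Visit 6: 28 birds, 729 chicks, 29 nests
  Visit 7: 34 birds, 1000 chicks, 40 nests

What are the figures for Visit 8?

41 birds, 1331 chicks, 53 nests

Birds: differences are 1, 2, 3, … (increasing by 1 each time), so 13, 14, 16, 19, 23, 28, 34 → 41.
Chicks — perfect cubes: 4³, 5³, 6³, …: 64, 125, 216, 343, 512, 729, 1000 → 1331.
Nests — differences are 1, 3, 5, … (increasing by 2 each time): 4, 5, 8, 13, 20, 29, 40 → 53.
So the next row is 41 birds, 1331 chicks, 53 nests.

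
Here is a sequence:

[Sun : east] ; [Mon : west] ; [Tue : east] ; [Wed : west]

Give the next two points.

[Thu : east], [Fri : west]

For the day, runs through the weekdays Mon→Sun: Sun, Mon, Tue, Wed → Thu → Fri.
Direction: alternates east ↔ west, so east, west, east, west → east → west.
So the next two points are [Thu : east] and [Fri : west].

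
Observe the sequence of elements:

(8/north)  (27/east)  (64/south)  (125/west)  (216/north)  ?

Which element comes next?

First entry: perfect cubes: 2³, 3³, 4³, …; 8, 27, 64, 125, 216 → 343.
Direction — repeats north → east → south → west: north, east, south, west, north → east.
Combining the parts gives (343/east).

(343/east)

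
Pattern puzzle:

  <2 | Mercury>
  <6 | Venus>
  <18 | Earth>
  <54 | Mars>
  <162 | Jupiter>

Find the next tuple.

First entry: ×3 each step, so 2, 6, 18, 54, 162 → 486.
Planet goes Mercury, Venus, Earth, Mars, Jupiter → Saturn (runs through the planets Mercury→Neptune).
So the next tuple is <486 | Saturn>.

<486 | Saturn>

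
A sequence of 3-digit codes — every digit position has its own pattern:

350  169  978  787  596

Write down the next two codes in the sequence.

305, 114

First digit goes 3, 1, 9, 7, 5 → 3 → 1 (−2 each step, mod 10).
Second digit goes 5, 6, 7, 8, 9 → 0 → 1 (+1 each step, mod 10).
Third digit — −1 each step, mod 10: 0, 9, 8, 7, 6 → 5 → 4.
Putting the parts together: 305 and then 114.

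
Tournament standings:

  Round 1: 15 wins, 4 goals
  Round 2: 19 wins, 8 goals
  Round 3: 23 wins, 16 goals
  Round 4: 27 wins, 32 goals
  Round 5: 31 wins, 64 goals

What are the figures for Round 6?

Wins — +4 each step: 15, 19, 23, 27, 31 → 35.
Goals goes 4, 8, 16, 32, 64 → 128 (×2 each step).
Putting it together: 35 wins, 128 goals.

35 wins, 128 goals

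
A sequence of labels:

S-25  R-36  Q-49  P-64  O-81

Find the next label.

N-100

Letter: S, R, Q, P, O → N (letters move back 1 place in the alphabet).
For the second component, perfect squares: 5², 6², 7², …: 25, 36, 49, 64, 81 → 100.
Combining the parts gives N-100.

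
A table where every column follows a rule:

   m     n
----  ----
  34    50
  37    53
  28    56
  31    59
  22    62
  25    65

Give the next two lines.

Column m — alternating steps +3, −9, +3, −9, …: 34, 37, 28, 31, 22, 25 → 16 → 19.
For the column n, +3 each step: 50, 53, 56, 59, 62, 65 → 68 → 71.
So the next two lines are 16  68 and 19  71.

16  68; 19  71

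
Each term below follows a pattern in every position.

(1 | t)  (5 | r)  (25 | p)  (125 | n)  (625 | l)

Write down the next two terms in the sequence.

For the first value, ×5 each step: 1, 5, 25, 125, 625 → 3125 → 15625.
Letter — letters move back 2 places in the alphabet: t, r, p, n, l → j → h.
Putting the parts together: (3125 | j) and then (15625 | h).

(3125 | j), (15625 | h)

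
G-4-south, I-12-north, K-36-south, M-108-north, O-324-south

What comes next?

Q-972-north

Letter: letters move forward 2 places in the alphabet; G, I, K, M, O → Q.
Second component goes 4, 12, 36, 108, 324 → 972 (×3 each step).
Direction: alternates south ↔ north; south, north, south, north, south → north.
Combining the parts gives Q-972-north.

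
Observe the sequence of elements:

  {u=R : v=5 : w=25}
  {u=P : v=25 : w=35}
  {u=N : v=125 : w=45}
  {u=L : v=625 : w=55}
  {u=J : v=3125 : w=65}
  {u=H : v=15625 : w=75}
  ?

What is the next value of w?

85

W goes 25, 35, 45, 55, 65, 75 → 85 (+10 each step).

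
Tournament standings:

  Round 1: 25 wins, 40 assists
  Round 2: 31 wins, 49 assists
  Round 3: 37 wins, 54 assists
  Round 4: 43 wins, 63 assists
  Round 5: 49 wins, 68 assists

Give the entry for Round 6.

55 wins, 77 assists

Wins goes 25, 31, 37, 43, 49 → 55 (+6 each step).
Assists goes 40, 49, 54, 63, 68 → 77 (alternating steps +9, +5, +9, +5, …).
So the next row is 55 wins, 77 assists.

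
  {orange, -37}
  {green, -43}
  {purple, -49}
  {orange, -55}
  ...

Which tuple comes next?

Colour goes orange, green, purple, orange → green (repeats orange → green → purple).
For the second part, −6 each step: -37, -43, -49, -55 → -61.
So the next tuple is {green, -61}.

{green, -61}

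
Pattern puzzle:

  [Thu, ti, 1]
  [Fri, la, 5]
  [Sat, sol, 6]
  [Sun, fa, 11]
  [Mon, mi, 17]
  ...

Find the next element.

Day: Thu, Fri, Sat, Sun, Mon → Tue (runs through the weekdays Mon→Sun).
Note: runs backward through the solfège scale do→ti, so ti, la, sol, fa, mi → re.
Third component: each term is the sum of the two before it; 1, 5, 6, 11, 17 → 28.
Combining the parts gives [Tue, re, 28].

[Tue, re, 28]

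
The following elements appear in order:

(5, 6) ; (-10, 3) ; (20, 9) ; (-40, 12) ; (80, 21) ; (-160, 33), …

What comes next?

(320, 54)

First part: ×(-2) each step, so 5, -10, 20, -40, 80, -160 → 320.
Second part — each term is the sum of the two before it: 6, 3, 9, 12, 21, 33 → 54.
Putting it together: (320, 54).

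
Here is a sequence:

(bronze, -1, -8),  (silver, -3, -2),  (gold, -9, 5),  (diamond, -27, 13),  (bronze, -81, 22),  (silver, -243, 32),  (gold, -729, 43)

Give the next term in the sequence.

For the rank, repeats bronze → silver → gold → diamond: bronze, silver, gold, diamond, bronze, silver, gold → diamond.
For the second coordinate, ×3 each step: -1, -3, -9, -27, -81, -243, -729 → -2187.
Third coordinate: differences are 6, 7, 8, … (increasing by 1 each time); -8, -2, 5, 13, 22, 32, 43 → 55.
Putting it together: (diamond, -2187, 55).

(diamond, -2187, 55)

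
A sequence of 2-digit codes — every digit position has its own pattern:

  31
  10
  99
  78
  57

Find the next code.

First digit: −2 each step, mod 10, so 3, 1, 9, 7, 5 → 3.
Second digit goes 1, 0, 9, 8, 7 → 6 (−1 each step, mod 10).
Combining the parts gives 36.

36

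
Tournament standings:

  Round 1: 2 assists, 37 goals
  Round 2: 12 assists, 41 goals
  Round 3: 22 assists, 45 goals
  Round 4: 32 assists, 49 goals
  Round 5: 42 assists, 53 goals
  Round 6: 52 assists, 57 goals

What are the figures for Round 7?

62 assists, 61 goals

Assists: +10 each step, so 2, 12, 22, 32, 42, 52 → 62.
Goals: 37, 41, 45, 49, 53, 57 → 61 (+4 each step).
Combining the parts gives 62 assists, 61 goals.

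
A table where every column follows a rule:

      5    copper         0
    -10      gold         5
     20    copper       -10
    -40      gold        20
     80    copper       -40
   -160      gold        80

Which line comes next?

First component goes 5, -10, 20, -40, 80, -160 → 320 (×(-2) each step).
Metal — alternates copper ↔ gold: copper, gold, copper, gold, copper, gold → copper.
Third component: always the previous value of the first component, so 0, 5, -10, 20, -40, 80 → -160.
Combining the parts gives 320  copper  -160.

320  copper  -160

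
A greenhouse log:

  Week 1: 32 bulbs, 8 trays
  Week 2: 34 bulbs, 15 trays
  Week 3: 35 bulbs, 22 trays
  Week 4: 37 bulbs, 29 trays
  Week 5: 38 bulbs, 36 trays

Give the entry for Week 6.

40 bulbs, 43 trays

Bulbs: alternating steps +2, +1, +2, +1, …, so 32, 34, 35, 37, 38 → 40.
Trays: +7 each step, so 8, 15, 22, 29, 36 → 43.
So the next record is 40 bulbs, 43 trays.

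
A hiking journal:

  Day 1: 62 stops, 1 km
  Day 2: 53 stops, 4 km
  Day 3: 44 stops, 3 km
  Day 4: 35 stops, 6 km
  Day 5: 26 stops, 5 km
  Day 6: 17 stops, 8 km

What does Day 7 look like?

8 stops, 7 km

Stops: −9 each step, so 62, 53, 44, 35, 26, 17 → 8.
Km: 1, 4, 3, 6, 5, 8 → 7 (alternating steps +3, −1, +3, −1, …).
Putting it together: 8 stops, 7 km.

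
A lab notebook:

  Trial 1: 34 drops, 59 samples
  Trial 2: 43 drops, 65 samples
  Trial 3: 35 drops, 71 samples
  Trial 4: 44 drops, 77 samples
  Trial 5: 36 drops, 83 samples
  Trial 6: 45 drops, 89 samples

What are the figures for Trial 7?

Drops: 34, 43, 35, 44, 36, 45 → 37 (alternating steps +9, −8, +9, −8, …).
Samples: 59, 65, 71, 77, 83, 89 → 95 (+6 each step).
Combining the parts gives 37 drops, 95 samples.

37 drops, 95 samples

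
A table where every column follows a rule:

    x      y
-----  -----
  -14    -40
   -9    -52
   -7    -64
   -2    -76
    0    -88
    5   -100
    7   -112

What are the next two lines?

Column x: alternating steps +5, +2, +5, +2, …; -14, -9, -7, -2, 0, 5, 7 → 12 → 14.
Column y: -40, -52, -64, -76, -88, -100, -112 → -124 → -136 (−12 each step).
Putting the parts together: 12  -124 and then 14  -136.

12  -124; 14  -136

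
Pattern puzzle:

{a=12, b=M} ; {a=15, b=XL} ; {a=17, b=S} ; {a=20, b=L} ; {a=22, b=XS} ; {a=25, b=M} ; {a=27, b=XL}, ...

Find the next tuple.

{a=30, b=S}

For the a, alternating steps +3, +2, +3, +2, …: 12, 15, 17, 20, 22, 25, 27 → 30.
B goes M, XL, S, L, XS, M, XL → S (repeats M → XL → S → L → XS).
So the next tuple is {a=30, b=S}.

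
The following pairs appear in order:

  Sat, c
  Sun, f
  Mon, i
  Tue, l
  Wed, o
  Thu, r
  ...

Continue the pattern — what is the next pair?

Fri, u

Day: runs through the weekdays Mon→Sun; Sat, Sun, Mon, Tue, Wed, Thu → Fri.
Letter: letters move forward 3 places in the alphabet; c, f, i, l, o, r → u.
Combining the parts gives Fri, u.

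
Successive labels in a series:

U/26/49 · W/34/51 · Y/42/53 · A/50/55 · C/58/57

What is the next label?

E/66/59

For the letter, letters move forward 2 places in the alphabet, wrapping Z→A: U, W, Y, A, C → E.
For the second component, +8 each step: 26, 34, 42, 50, 58 → 66.
Third component: +2 each step; 49, 51, 53, 55, 57 → 59.
Combining the parts gives E/66/59.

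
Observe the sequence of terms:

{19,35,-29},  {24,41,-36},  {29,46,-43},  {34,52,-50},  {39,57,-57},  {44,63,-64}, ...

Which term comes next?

{49,68,-71}

First slot — +5 each step: 19, 24, 29, 34, 39, 44 → 49.
Second slot: alternating steps +6, +5, +6, +5, …, so 35, 41, 46, 52, 57, 63 → 68.
Third slot: −7 each step, so -29, -36, -43, -50, -57, -64 → -71.
Combining the parts gives {49,68,-71}.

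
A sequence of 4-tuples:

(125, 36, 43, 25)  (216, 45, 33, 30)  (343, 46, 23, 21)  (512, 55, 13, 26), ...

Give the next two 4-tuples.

First slot: perfect cubes: 5³, 6³, 7³, …, so 125, 216, 343, 512 → 729 → 1000.
For the second slot, alternating steps +9, +1, +9, +1, …: 36, 45, 46, 55 → 56 → 65.
Third slot — −10 each step: 43, 33, 23, 13 → 3 → -7.
Fourth slot goes 25, 30, 21, 26 → 17 → 22 (alternating steps +5, −9, +5, −9, …).
Putting the parts together: (729, 56, 3, 17) and then (1000, 65, -7, 22).

(729, 56, 3, 17), (1000, 65, -7, 22)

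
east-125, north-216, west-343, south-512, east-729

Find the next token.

Direction goes east, north, west, south, east → north (repeats east → north → west → south).
For the second component, perfect cubes: 5³, 6³, 7³, …: 125, 216, 343, 512, 729 → 1000.
Putting it together: north-1000.

north-1000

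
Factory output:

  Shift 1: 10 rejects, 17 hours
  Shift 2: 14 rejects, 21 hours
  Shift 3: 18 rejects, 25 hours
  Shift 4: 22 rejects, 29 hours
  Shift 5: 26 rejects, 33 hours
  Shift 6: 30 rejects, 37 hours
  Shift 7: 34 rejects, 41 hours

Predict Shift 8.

Rejects goes 10, 14, 18, 22, 26, 30, 34 → 38 (+4 each step).
Hours goes 17, 21, 25, 29, 33, 37, 41 → 45 (always 7 more than the rejects).
So the next line is 38 rejects, 45 hours.

38 rejects, 45 hours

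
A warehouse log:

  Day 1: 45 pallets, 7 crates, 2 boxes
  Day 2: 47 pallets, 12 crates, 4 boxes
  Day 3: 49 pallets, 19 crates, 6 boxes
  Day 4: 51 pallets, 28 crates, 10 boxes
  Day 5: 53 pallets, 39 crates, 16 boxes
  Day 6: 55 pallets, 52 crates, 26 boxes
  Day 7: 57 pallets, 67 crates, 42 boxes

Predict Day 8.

Pallets: +2 each step; 45, 47, 49, 51, 53, 55, 57 → 59.
Crates — differences are 5, 7, 9, … (increasing by 2 each time): 7, 12, 19, 28, 39, 52, 67 → 84.
Boxes: each term is the sum of the two before it, so 2, 4, 6, 10, 16, 26, 42 → 68.
So the next record is 59 pallets, 84 crates, 68 boxes.

59 pallets, 84 crates, 68 boxes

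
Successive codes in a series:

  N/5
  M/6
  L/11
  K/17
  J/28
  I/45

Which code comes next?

H/73

Letter goes N, M, L, K, J, I → H (letters move back 1 place in the alphabet).
Second component goes 5, 6, 11, 17, 28, 45 → 73 (each term is the sum of the two before it).
So the next code is H/73.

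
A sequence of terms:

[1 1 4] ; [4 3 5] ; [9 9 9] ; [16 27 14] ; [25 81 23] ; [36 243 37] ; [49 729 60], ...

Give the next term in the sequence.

[64 2187 97]

First component: perfect squares: 1², 2², 3², …, so 1, 4, 9, 16, 25, 36, 49 → 64.
For the second component, ×3 each step: 1, 3, 9, 27, 81, 243, 729 → 2187.
Third component: 4, 5, 9, 14, 23, 37, 60 → 97 (each term is the sum of the two before it).
Putting it together: [64 2187 97].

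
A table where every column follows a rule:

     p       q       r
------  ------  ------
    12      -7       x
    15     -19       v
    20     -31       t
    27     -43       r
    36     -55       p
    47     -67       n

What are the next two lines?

Column p: differences are 3, 5, 7, … (increasing by 2 each time), so 12, 15, 20, 27, 36, 47 → 60 → 75.
Column q: −12 each step; -7, -19, -31, -43, -55, -67 → -79 → -91.
Column r: x, v, t, r, p, n → l → j (letters move back 2 places in the alphabet).
Putting the parts together: 60  -79  l and then 75  -91  j.

60  -79  l; 75  -91  j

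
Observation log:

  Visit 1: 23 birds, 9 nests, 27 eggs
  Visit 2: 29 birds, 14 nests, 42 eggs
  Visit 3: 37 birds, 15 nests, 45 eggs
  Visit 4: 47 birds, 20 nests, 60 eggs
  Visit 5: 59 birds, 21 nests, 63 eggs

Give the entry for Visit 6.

Birds: 23, 29, 37, 47, 59 → 73 (differences are 6, 8, 10, … (increasing by 2 each time)).
Nests — alternating steps +5, +1, +5, +1, …: 9, 14, 15, 20, 21 → 26.
Eggs goes 27, 42, 45, 60, 63 → 78 (always 3 × the nests).
Combining the parts gives 73 birds, 26 nests, 78 eggs.

73 birds, 26 nests, 78 eggs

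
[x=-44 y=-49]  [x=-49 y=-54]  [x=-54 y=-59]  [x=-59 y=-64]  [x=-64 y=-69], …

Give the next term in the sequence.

X: −5 each step; -44, -49, -54, -59, -64 → -69.
For the y, always 5 less than the x: -49, -54, -59, -64, -69 → -74.
So the next term is [x=-69 y=-74].

[x=-69 y=-74]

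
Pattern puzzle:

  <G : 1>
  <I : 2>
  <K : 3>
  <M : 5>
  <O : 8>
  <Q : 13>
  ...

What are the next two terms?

<S : 21>, <U : 34>

Letter: letters move forward 2 places in the alphabet; G, I, K, M, O, Q → S → U.
Second coordinate: each term is the sum of the two before it; 1, 2, 3, 5, 8, 13 → 21 → 34.
Putting the parts together: <S : 21> and then <U : 34>.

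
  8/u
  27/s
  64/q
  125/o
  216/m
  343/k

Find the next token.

512/i

First component: perfect cubes: 2³, 3³, 4³, …; 8, 27, 64, 125, 216, 343 → 512.
Letter goes u, s, q, o, m, k → i (letters move back 2 places in the alphabet).
So the next token is 512/i.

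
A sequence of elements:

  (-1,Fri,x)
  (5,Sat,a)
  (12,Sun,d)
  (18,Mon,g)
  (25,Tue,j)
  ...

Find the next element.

(31,Wed,m)

First slot goes -1, 5, 12, 18, 25 → 31 (alternating steps +6, +7, +6, +7, …).
Day: runs through the weekdays Mon→Sun, so Fri, Sat, Sun, Mon, Tue → Wed.
Letter: letters move forward 3 places in the alphabet, wrapping Z→A; x, a, d, g, j → m.
Putting it together: (31,Wed,m).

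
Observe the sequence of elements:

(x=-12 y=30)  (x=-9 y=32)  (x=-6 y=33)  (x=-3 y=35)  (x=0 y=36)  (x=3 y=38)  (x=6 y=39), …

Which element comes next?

(x=9 y=41)

X: +3 each step; -12, -9, -6, -3, 0, 3, 6 → 9.
For the y, alternating steps +2, +1, +2, +1, …: 30, 32, 33, 35, 36, 38, 39 → 41.
Combining the parts gives (x=9 y=41).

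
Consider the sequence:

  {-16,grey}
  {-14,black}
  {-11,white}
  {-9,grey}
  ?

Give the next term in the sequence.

First entry: alternating steps +2, +3, +2, +3, …; -16, -14, -11, -9 → -6.
Shade: grey, black, white, grey → black (repeats grey → black → white).
So the next term is {-6,black}.

{-6,black}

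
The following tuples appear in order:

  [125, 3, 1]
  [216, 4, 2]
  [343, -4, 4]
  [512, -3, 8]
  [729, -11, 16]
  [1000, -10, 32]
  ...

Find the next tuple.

First component: perfect cubes: 5³, 6³, 7³, …, so 125, 216, 343, 512, 729, 1000 → 1331.
Second component: alternating steps +1, −8, +1, −8, …; 3, 4, -4, -3, -11, -10 → -18.
Third component: ×2 each step, so 1, 2, 4, 8, 16, 32 → 64.
Putting it together: [1331, -18, 64].

[1331, -18, 64]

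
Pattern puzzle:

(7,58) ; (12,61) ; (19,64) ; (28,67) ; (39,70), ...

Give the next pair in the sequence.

(52,73)

First coordinate goes 7, 12, 19, 28, 39 → 52 (differences are 5, 7, 9, … (increasing by 2 each time)).
Second coordinate: +3 each step, so 58, 61, 64, 67, 70 → 73.
Combining the parts gives (52,73).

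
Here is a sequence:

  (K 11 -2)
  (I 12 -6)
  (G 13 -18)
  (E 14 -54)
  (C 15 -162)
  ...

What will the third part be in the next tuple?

Third part: ×3 each step; -2, -6, -18, -54, -162 → -486.

-486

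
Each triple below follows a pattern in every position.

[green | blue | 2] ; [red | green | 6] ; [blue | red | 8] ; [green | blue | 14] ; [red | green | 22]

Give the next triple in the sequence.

[blue | red | 36]

First colour goes green, red, blue, green, red → blue (repeats green → red → blue).
Second colour: repeats blue → green → red; blue, green, red, blue, green → red.
Third value: 2, 6, 8, 14, 22 → 36 (each term is the sum of the two before it).
So the next triple is [blue | red | 36].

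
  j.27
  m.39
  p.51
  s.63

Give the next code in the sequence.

For the letter, letters move forward 3 places in the alphabet: j, m, p, s → v.
Second component: +12 each step, so 27, 39, 51, 63 → 75.
So the next code is v.75.

v.75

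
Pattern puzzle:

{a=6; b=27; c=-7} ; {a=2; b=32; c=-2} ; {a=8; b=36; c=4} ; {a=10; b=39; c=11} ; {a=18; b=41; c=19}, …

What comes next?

A goes 6, 2, 8, 10, 18 → 28 (each term is the sum of the two before it).
B — differences are 5, 4, 3, … (decreasing by 1 each time): 27, 32, 36, 39, 41 → 42.
C: differences are 5, 6, 7, … (increasing by 1 each time), so -7, -2, 4, 11, 19 → 28.
So the next tuple is {a=28; b=42; c=28}.

{a=28; b=42; c=28}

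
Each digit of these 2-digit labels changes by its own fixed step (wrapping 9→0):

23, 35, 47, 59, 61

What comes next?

73

First digit: 2, 3, 4, 5, 6 → 7 (+1 each step, mod 10).
Second digit goes 3, 5, 7, 9, 1 → 3 (+2 each step, mod 10).
Combining the parts gives 73.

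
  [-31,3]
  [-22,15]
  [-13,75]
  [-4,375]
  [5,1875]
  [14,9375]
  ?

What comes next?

First coordinate: +9 each step, so -31, -22, -13, -4, 5, 14 → 23.
Second coordinate: ×5 each step; 3, 15, 75, 375, 1875, 9375 → 46875.
So the next pair is [23,46875].

[23,46875]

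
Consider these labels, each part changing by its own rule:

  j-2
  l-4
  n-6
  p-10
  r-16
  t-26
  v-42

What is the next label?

For the letter, letters move forward 2 places in the alphabet: j, l, n, p, r, t, v → x.
Second component goes 2, 4, 6, 10, 16, 26, 42 → 68 (each term is the sum of the two before it).
Combining the parts gives x-68.

x-68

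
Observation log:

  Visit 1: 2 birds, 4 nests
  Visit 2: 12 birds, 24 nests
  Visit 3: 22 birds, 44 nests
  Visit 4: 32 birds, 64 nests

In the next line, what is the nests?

84

For the birds, +10 each step: 2, 12, 22, 32 → 42.
For the nests, always 2 × the birds: 4, 24, 44, 64 → 84.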